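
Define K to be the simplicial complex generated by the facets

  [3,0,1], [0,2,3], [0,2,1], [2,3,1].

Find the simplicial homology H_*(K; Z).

H_0 ≅ Z,  H_1 = 0,  H_2 ≅ Z.

K has 4 vertices, 6 edges, 4 triangles.
rank ∂_0 = 0, rank ∂_1 = 3 ⇒ b_0 = 4 − 0 − 3 = 1; all invariant factors of ∂_1 are 1 so no torsion. So H_0 ≅ Z.
rank ∂_1 = 3, rank ∂_2 = 3 ⇒ b_1 = 6 − 3 − 3 = 0; all invariant factors of ∂_2 are 1 so no torsion. So H_1 ≅ 0.
rank ∂_2 = 3, rank ∂_3 = 0 ⇒ b_2 = 4 − 3 − 0 = 1. So H_2 ≅ Z.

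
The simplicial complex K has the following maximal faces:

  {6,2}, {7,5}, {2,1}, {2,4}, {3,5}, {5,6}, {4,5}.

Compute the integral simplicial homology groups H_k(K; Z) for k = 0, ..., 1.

H_0 = Z,  H_1 = Z.

We work with the vertex ordering 1 < 2 < 3 < 4 < 5 < 6 < 7. The simplices of K, each written with vertices in increasing order, are:

  0-simplices (7): [1], [2], [3], [4], [5], [6], [7]
  1-simplices (7): [1,2], [2,4], [2,6], [3,5], [4,5], [5,6], [5,7]

so the chain groups are C_0 ≅ Z^7, C_1 ≅ Z^7.

The boundary map ∂_1: C_1 → C_0 is given by ∂[p,q] = [q] − [p]. For instance
  ∂[1,2] = [2] − [1].
As a 7×7 matrix over Z this has rank 6, with invariant factors (1,1,1,1,1,1).

Reading off H_k = ker ∂_k / im ∂_{k+1}:

  H_0: rank C_0 − rank ∂_1 = 7 − 6 = 1, and the invariant factors of ∂_1 are all 1, so H_0 = Z.
  H_1: rank ker ∂_1 − rank ∂_2 = (7 − 6) − 0 = 1, and there is no ∂_2, so H_1 = Z.

As a check, the Euler characteristic is 7 − 7 = 0, which agrees with 1 − 1 = 0.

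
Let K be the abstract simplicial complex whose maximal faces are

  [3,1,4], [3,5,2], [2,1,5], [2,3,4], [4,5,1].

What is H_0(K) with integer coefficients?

K has 5 vertices, 10 edges, 5 triangles.
rank ∂_0 = 0, rank ∂_1 = 4 ⇒ b_0 = 5 − 0 − 4 = 1; all invariant factors of ∂_1 are 1 so no torsion. So H_0 = Z.

H_0 ≅ Z.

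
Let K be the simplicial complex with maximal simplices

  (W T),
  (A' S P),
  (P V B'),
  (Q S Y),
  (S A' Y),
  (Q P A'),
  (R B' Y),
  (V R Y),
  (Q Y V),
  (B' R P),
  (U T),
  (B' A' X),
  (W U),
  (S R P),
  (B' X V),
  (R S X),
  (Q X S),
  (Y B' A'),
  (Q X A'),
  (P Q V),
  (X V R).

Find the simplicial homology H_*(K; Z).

Take the total order P < Q < R < S < T < U < V < W < X < Y < A' < B' on the vertex set. Then K (dimension 2) consists of the simplices:

  0-simplices (12): [P], [Q], [R], [S], [T], [U], [V], [W], [X], [Y], [A'], [B']
  1-simplices (30): (30 of them)
  2-simplices (18): (18 of them)

giving chain groups C_0 ≅ Z^12, C_1 ≅ Z^30, C_2 ≅ Z^18.

The boundary map ∂_1: C_1 → C_0 is given by ∂[p,q] = [q] − [p]. For instance
  ∂[S,Y] = [Y] − [S].
As a 12×30 matrix over Z this has rank 10, with invariant factors (1,1,1,1,1,1,1,1,1,1).

The boundary map ∂_2: C_2 → C_1 maps a triangle to the signed sum of its edges. For instance
  ∂[R,S,X] = [S,X] − [R,X] + [R,S],
  ∂[P,Q,A'] = [Q,A'] − [P,A'] + [P,Q].
This gives a 30×18 integer matrix of rank 18; reducing to Smith normal form yields diagonal entries (1,1,1,1,1,1,1,1,1,1,1,1,1,1,1,1,1,2).

Computing H_k = (kernel of ∂_k) / (image of ∂_{k+1}):

  H_0: rank C_0 − rank ∂_1 = 12 − 10 = 2, and the invariant factors of ∂_1 are all 1, so H_0 = Z^2.
  H_1: rank ker ∂_1 − rank ∂_2 = (30 − 10) − 18 = 2, and ∂_2 has invariant factor 2 > 1, so H_1 = Z^2 × Z/2.
  H_2: rank ker ∂_2 − rank ∂_3 = (18 − 18) − 0 = 0, and there is no ∂_3, so H_2 = 0.

H_0 = Z^2,  H_1 = Z^2 × Z/2,  H_2 = 0.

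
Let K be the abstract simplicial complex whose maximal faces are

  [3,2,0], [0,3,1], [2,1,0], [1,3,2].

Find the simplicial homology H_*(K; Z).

Order the vertices as 0 < 1 < 2 < 3. Listing each simplex with vertices in this order, K has dimension 2 with simplices:

  0-simplices (4): [0], [1], [2], [3]
  1-simplices (6): [0,1], [0,2], [0,3], [1,2], [1,3], [2,3]
  2-simplices (4): [0,1,2], [0,1,3], [0,2,3], [1,2,3]

so the chain groups are C_0 ≅ Z^4, C_1 ≅ Z^6, C_2 ≅ Z^4.

Boundary ∂_1: C_1 → C_0 sends each edge [p,q] (with p < q) to q − p.
As a 4×6 matrix over Z this has rank 3, with invariant factors (1,1,1).

The boundary map ∂_2: C_2 → C_1 sends each 2-simplex [p,q,r] to [q,r] − [p,r] + [p,q]. For instance
  ∂[0,1,3] = [1,3] − [0,3] + [0,1],
  ∂[1,2,3] = [2,3] − [1,3] + [1,2].
The resulting 6×4 matrix has rank 3, and its Smith normal form has invariant factors (1,1,1).

Reading off H_k = ker ∂_k / im ∂_{k+1}:

  H_0: rank C_0 − rank ∂_1 = 4 − 3 = 1, and the invariant factors of ∂_1 are all 1, so H_0 ≅ Z.
  H_1: rank ker ∂_1 − rank ∂_2 = (6 − 3) − 3 = 0, and the invariant factors of ∂_2 are all 1, so H_1 ≅ 0.
  H_2: rank ker ∂_2 − rank ∂_3 = (4 − 3) − 0 = 1, and there is no ∂_3, so H_2 ≅ Z.

H_0 ≅ Z,  H_1 = 0,  H_2 ≅ Z.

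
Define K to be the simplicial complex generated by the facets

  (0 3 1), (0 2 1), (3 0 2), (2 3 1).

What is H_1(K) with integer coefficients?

We work with the vertex ordering 0 < 1 < 2 < 3. The simplices of K, each written with vertices in increasing order, are:

  0-simplices (4): [0], [1], [2], [3]
  1-simplices (6): [0,1], [0,2], [0,3], [1,2], [1,3], [2,3]
  2-simplices (4): [0,1,2], [0,1,3], [0,2,3], [1,2,3]

Hence C_0 ≅ Z^4, C_1 ≅ Z^6, C_2 ≅ Z^4.

Boundary ∂_1: C_1 → C_0 maps an edge to its endpoints' difference, ∂[p,q] = q − p. For instance
  ∂[0,3] = [3] − [0].
This gives a 4×6 integer matrix of rank 3; reducing to Smith normal form yields diagonal entries (1,1,1).

Boundary ∂_2: C_2 → C_1 maps a triangle to the signed sum of its edges. For instance
  ∂[0,1,3] = [1,3] − [0,3] + [0,1],
  ∂[0,2,3] = [2,3] − [0,3] + [0,2].
As a 6×4 matrix over Z this has rank 3, with invariant factors (1,1,1).

Now H_k = ker ∂_k / im ∂_{k+1}, so:

  H_1: rank ker ∂_1 − rank ∂_2 = (6 − 3) − 3 = 0, and the invariant factors of ∂_2 are all 1, so H_1 = 0.

H_1 = 0.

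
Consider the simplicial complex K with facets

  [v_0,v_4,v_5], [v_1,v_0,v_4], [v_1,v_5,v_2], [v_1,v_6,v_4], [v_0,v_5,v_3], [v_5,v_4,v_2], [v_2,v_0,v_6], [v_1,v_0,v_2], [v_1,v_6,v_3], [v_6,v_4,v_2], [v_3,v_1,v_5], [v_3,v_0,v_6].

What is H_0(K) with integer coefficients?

Take the total order v_0 < v_1 < v_2 < v_3 < v_4 < v_5 < v_6 on the vertex set. Then K (dimension 2) consists of the simplices:

  0-simplices (7): [v_0], [v_1], [v_2], [v_3], [v_4], [v_5], [v_6]
  1-simplices (18): (18 of them)
  2-simplices (12): (12 of them)

Hence C_0 ≅ Z^7, C_1 ≅ Z^18, C_2 ≅ Z^12.

Boundary ∂_1: C_1 → C_0 is given by ∂[p,q] = [q] − [p].
The resulting 7×18 matrix has rank 6, and its Smith normal form has invariant factors (1,1,1,1,1,1).

The boundary map ∂_2: C_2 → C_1 maps a triangle to the signed sum of its edges. For instance
  ∂[v_0,v_1,v_2] = [v_1,v_2] − [v_0,v_2] + [v_0,v_1],
  ∂[v_0,v_4,v_5] = [v_4,v_5] − [v_0,v_5] + [v_0,v_4].
This gives a 18×12 integer matrix of rank 12; reducing to Smith normal form yields diagonal entries (1,1,1,1,1,1,1,1,1,1,1,2).

Computing H_k = (kernel of ∂_k) / (image of ∂_{k+1}):

  H_0: rank C_0 − rank ∂_1 = 7 − 6 = 1, and the invariant factors of ∂_1 are all 1, so H_0 = Z.

(K is a triangulation of the real projective plane RP^2.)

H_0 = Z.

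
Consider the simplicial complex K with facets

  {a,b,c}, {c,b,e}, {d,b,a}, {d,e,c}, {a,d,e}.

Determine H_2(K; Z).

H_2 ≅ 0.

We work with the vertex ordering a < b < c < d < e. The simplices of K, each written with vertices in increasing order, are:

  0-simplices (5): a, b, c, d, e
  1-simplices (10): ab, ac, ad, ae, bc, bd, be, cd, ce, de
  2-simplices (5): abc, abd, ade, bce, cde

Hence C_0 ≅ Z^5, C_1 ≅ Z^10, C_2 ≅ Z^5.

∂_1: C_1 → C_0 sends each edge [p,q] (with p < q) to q − p.
The resulting 5×10 matrix has rank 4, and its Smith normal form has invariant factors (1,1,1,1).

Boundary ∂_2: C_2 → C_1 acts by ∂[p,q,r] = [q,r] − [p,r] + [p,q]. For instance
  ∂abc = bc − ac + ab,
  ∂bce = ce − be + bc.
This gives a 10×5 integer matrix of rank 5; reducing to Smith normal form yields diagonal entries (1,1,1,1,1).

Computing H_k = (kernel of ∂_k) / (image of ∂_{k+1}):

  H_2: rank ker ∂_2 − rank ∂_3 = (5 − 5) − 0 = 0, and there is no ∂_3, so H_2 ≅ 0.

(K is a triangulation of the Möbius band.)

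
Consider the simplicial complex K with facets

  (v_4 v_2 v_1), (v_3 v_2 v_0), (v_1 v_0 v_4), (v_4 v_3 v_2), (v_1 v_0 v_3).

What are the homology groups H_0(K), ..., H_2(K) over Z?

H_0 = Z,  H_1 = Z,  H_2 = 0.

Take the total order v_0 < v_1 < v_2 < v_3 < v_4 on the vertex set. Then K (dimension 2) consists of the simplices:

  0-simplices (5): [v_0], [v_1], [v_2], [v_3], [v_4]
  1-simplices (10): [v_0,v_1], [v_0,v_2], [v_0,v_3], [v_0,v_4], [v_1,v_2], [v_1,v_3], [v_1,v_4], [v_2,v_3], [v_2,v_4], [v_3,v_4]
  2-simplices (5): [v_0,v_1,v_3], [v_0,v_1,v_4], [v_0,v_2,v_3], [v_1,v_2,v_4], [v_2,v_3,v_4]

Hence C_0 ≅ Z^5, C_1 ≅ Z^10, C_2 ≅ Z^5.

The boundary map ∂_1: C_1 → C_0 is given by ∂[p,q] = [q] − [p].
The resulting 5×10 matrix has rank 4, and its Smith normal form has invariant factors (1,1,1,1).

Boundary ∂_2: C_2 → C_1 maps a triangle to the signed sum of its edges. For instance
  ∂[v_1,v_2,v_4] = [v_2,v_4] − [v_1,v_4] + [v_1,v_2],
  ∂[v_2,v_3,v_4] = [v_3,v_4] − [v_2,v_4] + [v_2,v_3].
This gives a 10×5 integer matrix of rank 5; reducing to Smith normal form yields diagonal entries (1,1,1,1,1).

From H_k ≅ ker(∂_k) / im(∂_{k+1}) we obtain:

  H_0: rank C_0 − rank ∂_1 = 5 − 4 = 1, and the invariant factors of ∂_1 are all 1, so H_0 ≅ Z.
  H_1: rank ker ∂_1 − rank ∂_2 = (10 − 4) − 5 = 1, and the invariant factors of ∂_2 are all 1, so H_1 ≅ Z.
  H_2: rank ker ∂_2 − rank ∂_3 = (5 − 5) − 0 = 0, and there is no ∂_3, so H_2 ≅ 0.

As a check, the Euler characteristic is 5 − 10 + 5 = 0, which agrees with 1 − 1 + 0 = 0.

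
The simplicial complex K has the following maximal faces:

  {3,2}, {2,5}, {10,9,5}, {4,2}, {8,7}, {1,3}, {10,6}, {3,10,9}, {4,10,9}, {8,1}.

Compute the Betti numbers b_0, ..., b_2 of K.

Order the vertices as 1 < 2 < 3 < 4 < 5 < 6 < 7 < 8 < 9 < 10. Listing each simplex with vertices in this order, K has dimension 2 with simplices:

  0-simplices (10): [1], [2], [3], [4], [5], [6], [7], [8], [9], [10]
  1-simplices (14): [1,3], [1,8], [2,3], [2,4], [2,5], [3,9], [3,10], [4,9], [4,10], [5,9], [5,10], [6,10], [7,8], [9,10]
  2-simplices (3): [3,9,10], [4,9,10], [5,9,10]

so the chain groups are C_0 ≅ Z^10, C_1 ≅ Z^14, C_2 ≅ Z^3.

∂_1: C_1 → C_0 maps an edge to its endpoints' difference, ∂[p,q] = q − p. For instance
  ∂[5,10] = [10] − [5].
The resulting 10×14 matrix has rank 9, and its Smith normal form has invariant factors (1,1,1,1,1,1,1,1,1).

The boundary map ∂_2: C_2 → C_1 maps a triangle to the signed sum of its edges. For instance
  ∂[4,9,10] = [9,10] − [4,10] + [4,9],
  ∂[3,9,10] = [9,10] − [3,10] + [3,9].
As a 14×3 matrix over Z this has rank 3, with invariant factors (1,1,1).

Computing H_k = (kernel of ∂_k) / (image of ∂_{k+1}):

  H_0: rank C_0 − rank ∂_1 = 10 − 9 = 1, and the invariant factors of ∂_1 are all 1, so H_0 = Z.
  H_1: rank ker ∂_1 − rank ∂_2 = (14 − 9) − 3 = 2, and the invariant factors of ∂_2 are all 1, so H_1 = Z^2.
  H_2: rank ker ∂_2 − rank ∂_3 = (3 − 3) − 0 = 0, and there is no ∂_3, so H_2 = 0.

Hence the Betti numbers are b_0 = 1, b_1 = 2, b_2 = 0.

b_0 = 1, b_1 = 2, b_2 = 0.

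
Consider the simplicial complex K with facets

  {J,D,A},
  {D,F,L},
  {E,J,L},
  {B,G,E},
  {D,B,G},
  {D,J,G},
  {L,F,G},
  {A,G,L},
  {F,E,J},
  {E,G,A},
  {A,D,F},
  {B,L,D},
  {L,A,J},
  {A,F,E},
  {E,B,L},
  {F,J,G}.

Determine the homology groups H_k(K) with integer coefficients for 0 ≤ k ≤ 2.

We work with the vertex ordering A < B < D < E < F < G < J < L. The simplices of K, each written with vertices in increasing order, are:

  0-simplices (8): A, B, D, E, F, G, J, L
  1-simplices (24): AD, AE, AF, AG, AJ, AL, BD, BE, BG, BL, DF, DG, DJ, DL, EF, EG, EJ, EL, FG, FJ, FL, GJ, GL, JL
  2-simplices (16): ADF, ADJ, AEF, AEG, AGL, AJL, BDG, BDL, BEG, BEL, DFL, DGJ, EFJ, EJL, FGJ, FGL

Hence C_0 ≅ Z^8, C_1 ≅ Z^24, C_2 ≅ Z^16.

∂_1: C_1 → C_0 maps an edge to its endpoints' difference, ∂[p,q] = q − p. For instance
  ∂GJ = J − G.
The 8×24 boundary matrix has rank 7 and Smith normal form diag(1,1,1,1,1,1,1).

Boundary ∂_2: C_2 → C_1 acts by ∂[p,q,r] = [q,r] − [p,r] + [p,q]. For instance
  ∂AEG = EG − AG + AE,
  ∂ADJ = DJ − AJ + AD.
The 24×16 boundary matrix has rank 15 and Smith normal form diag(1,1,1,1,1,1,1,1,1,1,1,1,1,1,1).

Now H_k = ker ∂_k / im ∂_{k+1}, so:

  H_0: rank C_0 − rank ∂_1 = 8 − 7 = 1, and the invariant factors of ∂_1 are all 1, so H_0 = Z.
  H_1: rank ker ∂_1 − rank ∂_2 = (24 − 7) − 15 = 2, and the invariant factors of ∂_2 are all 1, so H_1 = Z^2.
  H_2: rank ker ∂_2 − rank ∂_3 = (16 − 15) − 0 = 1, and there is no ∂_3, so H_2 = Z.

H_0 ≅ Z,  H_1 ≅ Z^2,  H_2 ≅ Z.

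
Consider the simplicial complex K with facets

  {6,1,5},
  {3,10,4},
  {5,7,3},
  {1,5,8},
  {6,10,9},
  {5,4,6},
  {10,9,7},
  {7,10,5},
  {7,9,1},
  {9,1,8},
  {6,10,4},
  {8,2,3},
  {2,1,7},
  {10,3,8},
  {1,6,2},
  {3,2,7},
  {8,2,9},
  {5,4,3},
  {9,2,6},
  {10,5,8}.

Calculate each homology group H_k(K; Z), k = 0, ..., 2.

Fix the vertex order 1 < 2 < 3 < 4 < 5 < 6 < 7 < 8 < 9 < 10 and write every simplex with vertices in increasing order. Then dim K = 2 and the simplices of K are:

  0-simplices (10): [1], [2], [3], [4], [5], [6], [7], [8], [9], [10]
  1-simplices (30): (30 of them)
  2-simplices (20): (20 of them)

Hence C_0 ≅ Z^10, C_1 ≅ Z^30, C_2 ≅ Z^20.

∂_1: C_1 → C_0 maps an edge to its endpoints' difference, ∂[p,q] = q − p.
The 10×30 boundary matrix has rank 9 and Smith normal form diag(1,1,1,1,1,1,1,1,1).

Boundary ∂_2: C_2 → C_1 sends each 2-simplex [p,q,r] to [q,r] − [p,r] + [p,q]. For instance
  ∂[2,8,9] = [8,9] − [2,9] + [2,8],
  ∂[4,6,10] = [6,10] − [4,10] + [4,6].
This gives a 30×20 integer matrix of rank 20; reducing to Smith normal form yields diagonal entries (1,1,1,1,1,1,1,1,1,1,1,1,1,1,1,1,1,1,1,2).

Now H_k = ker ∂_k / im ∂_{k+1}, so:

  H_0: rank C_0 − rank ∂_1 = 10 − 9 = 1, and the invariant factors of ∂_1 are all 1, so H_0 ≅ Z.
  H_1: rank ker ∂_1 − rank ∂_2 = (30 − 9) − 20 = 1, and ∂_2 has invariant factor 2 > 1, so H_1 ≅ Z ⊕ Z/2.
  H_2: rank ker ∂_2 − rank ∂_3 = (20 − 20) − 0 = 0, and there is no ∂_3, so H_2 ≅ 0.

As a check, the Euler characteristic is 10 − 30 + 20 = 0, which agrees with 1 − 1 + 0 = 0.

H_0 = Z,  H_1 = Z ⊕ Z/2,  H_2 = 0.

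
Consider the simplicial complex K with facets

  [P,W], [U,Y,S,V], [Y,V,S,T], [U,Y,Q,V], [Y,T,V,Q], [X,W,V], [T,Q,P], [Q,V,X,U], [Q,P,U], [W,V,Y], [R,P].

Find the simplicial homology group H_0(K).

H_0 = Z.

Order the vertices as P < Q < R < S < T < U < V < W < X < Y. Listing each simplex with vertices in this order, K has dimension 3 with simplices:

  0-simplices (10): P, Q, R, S, T, U, V, W, X, Y
  1-simplices (24): PQ, PR, PT, PU, PW, QT, QU, QV, QX, QY, ST, SU, SV, SY, TV, TY, UV, UX, UY, VW, VX, VY, WX, WY
  2-simplices (19): PQT, PQU, QTV, QTY, QUV, QUX, QUY, QVX, QVY, STV, STY, SUV, SUY, SVY, TVY, UVX, UVY, VWX, VWY
  3-simplices (5): QTVY, QUVX, QUVY, STVY, SUVY

so the chain groups are C_0 ≅ Z^10, C_1 ≅ Z^24, C_2 ≅ Z^19, C_3 ≅ Z^5.

∂_1: C_1 → C_0 sends each edge [p,q] (with p < q) to q − p. For instance
  ∂UV = V − U.
As a 10×24 matrix over Z this has rank 9, with invariant factors (1,1,1,1,1,1,1,1,1).

The boundary map ∂_2: C_2 → C_1 sends each 2-simplex [p,q,r] to [q,r] − [p,r] + [p,q]. For instance
  ∂TVY = VY − TY + TV,
  ∂QVX = VX − QX + QV.
As a 24×19 matrix over Z this has rank 14, with invariant factors (1,1,1,1,1,1,1,1,1,1,1,1,1,1).

The boundary map ∂_3: C_3 → C_2 sends each 3-simplex σ to the alternating sum Σ_i (−1)^i (σ with its i-th vertex removed). For instance
  ∂STVY = TVY − SVY + STY − STV,
  ∂QTVY = TVY − QVY + QTY − QTV.
The 19×5 boundary matrix has rank 5 and Smith normal form diag(1,1,1,1,1).

From H_k ≅ ker(∂_k) / im(∂_{k+1}) we obtain:

  H_0: rank C_0 − rank ∂_1 = 10 − 9 = 1, and the invariant factors of ∂_1 are all 1, so H_0 ≅ Z.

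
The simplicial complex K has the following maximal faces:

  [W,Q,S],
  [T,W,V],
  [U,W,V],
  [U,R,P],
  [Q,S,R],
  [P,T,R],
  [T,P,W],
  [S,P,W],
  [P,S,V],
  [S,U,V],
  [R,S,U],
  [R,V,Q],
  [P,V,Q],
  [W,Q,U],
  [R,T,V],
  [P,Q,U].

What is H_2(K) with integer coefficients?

Order the vertices as P < Q < R < S < T < U < V < W. Listing each simplex with vertices in this order, K has dimension 2 with simplices:

  0-simplices (8): P, Q, R, S, T, U, V, W
  1-simplices (24): PQ, PR, PS, PT, PU, PV, PW, QR, QS, QU, QV, QW, RS, RT, RU, RV, SU, SV, SW, TV, TW, UV, UW, VW
  2-simplices (16): PQU, PQV, PRT, PRU, PSV, PSW, PTW, QRS, QRV, QSW, QUW, RSU, RTV, SUV, TVW, UVW

giving chain groups C_0 ≅ Z^8, C_1 ≅ Z^24, C_2 ≅ Z^16.

∂_1: C_1 → C_0 maps an edge to its endpoints' difference, ∂[p,q] = q − p.
The resulting 8×24 matrix has rank 7, and its Smith normal form has invariant factors (1,1,1,1,1,1,1).

Boundary ∂_2: C_2 → C_1 acts by ∂[p,q,r] = [q,r] − [p,r] + [p,q]. For instance
  ∂QSW = SW − QW + QS,
  ∂PRT = RT − PT + PR.
As a 24×16 matrix over Z this has rank 15, with invariant factors (1,1,1,1,1,1,1,1,1,1,1,1,1,1,1).

Computing H_k = (kernel of ∂_k) / (image of ∂_{k+1}):

  H_2: rank ker ∂_2 − rank ∂_3 = (16 − 15) − 0 = 1, and there is no ∂_3, so H_2 ≅ Z.

(K is a triangulation of the torus T^2.)

H_2 = Z.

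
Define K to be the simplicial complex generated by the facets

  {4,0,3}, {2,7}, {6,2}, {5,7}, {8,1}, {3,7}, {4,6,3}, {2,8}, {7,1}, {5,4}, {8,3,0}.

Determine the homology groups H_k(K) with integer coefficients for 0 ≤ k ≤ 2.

We work with the vertex ordering 0 < 1 < 2 < 3 < 4 < 5 < 6 < 7 < 8. The simplices of K, each written with vertices in increasing order, are:

  0-simplices (9): [0], [1], [2], [3], [4], [5], [6], [7], [8]
  1-simplices (15): [0,3], [0,4], [0,8], [1,7], [1,8], [2,6], [2,7], [2,8], [3,4], [3,6], [3,7], [3,8], [4,5], [4,6], [5,7]
  2-simplices (3): [0,3,4], [0,3,8], [3,4,6]

Hence C_0 ≅ Z^9, C_1 ≅ Z^15, C_2 ≅ Z^3.

∂_1: C_1 → C_0 sends each edge [p,q] (with p < q) to q − p. For instance
  ∂[5,7] = [7] − [5].
The resulting 9×15 matrix has rank 8, and its Smith normal form has invariant factors (1,1,1,1,1,1,1,1).

∂_2: C_2 → C_1 maps a triangle to the signed sum of its edges. For instance
  ∂[0,3,8] = [3,8] − [0,8] + [0,3],
  ∂[0,3,4] = [3,4] − [0,4] + [0,3].
The 15×3 boundary matrix has rank 3 and Smith normal form diag(1,1,1).

Computing H_k = (kernel of ∂_k) / (image of ∂_{k+1}):

  H_0: rank C_0 − rank ∂_1 = 9 − 8 = 1, and the invariant factors of ∂_1 are all 1, so H_0 = Z.
  H_1: rank ker ∂_1 − rank ∂_2 = (15 − 8) − 3 = 4, and the invariant factors of ∂_2 are all 1, so H_1 = Z^4.
  H_2: rank ker ∂_2 − rank ∂_3 = (3 − 3) − 0 = 0, and there is no ∂_3, so H_2 = 0.

As a check, the Euler characteristic is 9 − 15 + 3 = -3, which agrees with 1 − 4 + 0 = -3.

H_0 = Z,  H_1 = Z^4,  H_2 = 0.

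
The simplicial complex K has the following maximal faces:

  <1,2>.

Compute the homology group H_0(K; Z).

H_0 = Z.

Fix the vertex order 1 < 2 and write every simplex with vertices in increasing order. Then dim K = 1 and the simplices of K are:

  0-simplices (2): [1], [2]
  1-simplices (1): [1,2]

giving chain groups C_0 ≅ Z^2, C_1 ≅ Z^1.

∂_1: C_1 → C_0 is given by ∂[p,q] = [q] − [p].
The resulting 2×1 matrix has rank 1, and its Smith normal form has invariant factors (1).

Computing H_k = (kernel of ∂_k) / (image of ∂_{k+1}):

  H_0: rank C_0 − rank ∂_1 = 2 − 1 = 1, and the invariant factors of ∂_1 are all 1, so H_0 = Z.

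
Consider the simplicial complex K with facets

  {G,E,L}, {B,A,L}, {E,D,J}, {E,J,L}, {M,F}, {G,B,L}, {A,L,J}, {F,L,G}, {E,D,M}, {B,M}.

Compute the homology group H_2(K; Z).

H_2 ≅ 0.

K has 9 vertices, 18 edges, 8 triangles.
rank ∂_2 = 8, rank ∂_3 = 0 ⇒ b_2 = 8 − 8 − 0 = 0. So H_2 = 0.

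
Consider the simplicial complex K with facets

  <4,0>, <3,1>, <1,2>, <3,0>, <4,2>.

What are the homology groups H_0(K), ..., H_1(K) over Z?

K has 5 vertices, 5 edges.
rank ∂_0 = 0, rank ∂_1 = 4 ⇒ b_0 = 5 − 0 − 4 = 1; all invariant factors of ∂_1 are 1 so no torsion. So H_0 = Z.
rank ∂_1 = 4, rank ∂_2 = 0 ⇒ b_1 = 5 − 4 − 0 = 1. So H_1 = Z.

H_0 = Z,  H_1 = Z.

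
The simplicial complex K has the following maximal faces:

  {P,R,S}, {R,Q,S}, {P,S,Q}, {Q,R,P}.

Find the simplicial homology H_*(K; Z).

Order the vertices as P < Q < R < S. Listing each simplex with vertices in this order, K has dimension 2 with simplices:

  0-simplices (4): P, Q, R, S
  1-simplices (6): PQ, PR, PS, QR, QS, RS
  2-simplices (4): PQR, PQS, PRS, QRS

giving chain groups C_0 ≅ Z^4, C_1 ≅ Z^6, C_2 ≅ Z^4.

∂_1: C_1 → C_0 sends each edge [p,q] (with p < q) to q − p.
The resulting 4×6 matrix has rank 3, and its Smith normal form has invariant factors (1,1,1).

∂_2: C_2 → C_1 acts by ∂[p,q,r] = [q,r] − [p,r] + [p,q]. For instance
  ∂PQS = QS − PS + PQ,
  ∂QRS = RS − QS + QR.
The 6×4 boundary matrix has rank 3 and Smith normal form diag(1,1,1).

From H_k ≅ ker(∂_k) / im(∂_{k+1}) we obtain:

  H_0: rank C_0 − rank ∂_1 = 4 − 3 = 1, and the invariant factors of ∂_1 are all 1, so H_0 = Z.
  H_1: rank ker ∂_1 − rank ∂_2 = (6 − 3) − 3 = 0, and the invariant factors of ∂_2 are all 1, so H_1 = 0.
  H_2: rank ker ∂_2 − rank ∂_3 = (4 − 3) − 0 = 1, and there is no ∂_3, so H_2 = Z.

As a check, the Euler characteristic is 4 − 6 + 4 = 2, which agrees with 1 − 0 + 1 = 2.
(K is a triangulation of the 2-sphere S^2.)

H_0 = Z,  H_1 = 0,  H_2 = Z.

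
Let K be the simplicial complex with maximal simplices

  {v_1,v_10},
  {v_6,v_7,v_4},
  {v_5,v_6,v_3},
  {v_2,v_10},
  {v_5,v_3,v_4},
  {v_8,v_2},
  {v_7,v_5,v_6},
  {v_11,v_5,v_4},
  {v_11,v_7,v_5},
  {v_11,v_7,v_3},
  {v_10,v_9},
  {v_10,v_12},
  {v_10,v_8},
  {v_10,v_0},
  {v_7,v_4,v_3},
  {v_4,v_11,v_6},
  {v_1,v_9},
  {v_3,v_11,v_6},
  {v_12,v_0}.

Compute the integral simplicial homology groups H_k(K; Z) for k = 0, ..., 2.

Fix the vertex order v_0 < v_1 < v_2 < v_3 < v_4 < v_5 < v_6 < v_7 < v_8 < v_9 < v_10 < v_11 < v_12 and write every simplex with vertices in increasing order. Then dim K = 2 and the simplices of K are:

  0-simplices (13): [v_0], [v_1], [v_2], [v_3], [v_4], [v_5], [v_6], [v_7], [v_8], [v_9], [v_10], [v_11], [v_12]
  1-simplices (24): (24 of them)
  2-simplices (10): [v_3,v_4,v_5], [v_3,v_4,v_7], [v_3,v_5,v_6], [v_3,v_6,v_11], [v_3,v_7,v_11], [v_4,v_5,v_11], [v_4,v_6,v_7], [v_4,v_6,v_11], [v_5,v_6,v_7], [v_5,v_7,v_11]

so the chain groups are C_0 ≅ Z^13, C_1 ≅ Z^24, C_2 ≅ Z^10.

∂_1: C_1 → C_0 sends each edge [p,q] (with p < q) to q − p. For instance
  ∂[v_10,v_12] = [v_12] − [v_10].
As a 13×24 matrix over Z this has rank 11, with invariant factors (1,1,1,1,1,1,1,1,1,1,1).

∂_2: C_2 → C_1 maps a triangle to the signed sum of its edges. For instance
  ∂[v_3,v_4,v_7] = [v_4,v_7] − [v_3,v_7] + [v_3,v_4],
  ∂[v_3,v_5,v_6] = [v_5,v_6] − [v_3,v_6] + [v_3,v_5].
As a 24×10 matrix over Z this has rank 10, with invariant factors (1,1,1,1,1,1,1,1,1,2).

Computing H_k = (kernel of ∂_k) / (image of ∂_{k+1}):

  H_0: rank C_0 − rank ∂_1 = 13 − 11 = 2, and the invariant factors of ∂_1 are all 1, so H_0 ≅ Z^2.
  H_1: rank ker ∂_1 − rank ∂_2 = (24 − 11) − 10 = 3, and ∂_2 has invariant factor 2 > 1, so H_1 ≅ Z^3 ⊕ Z/2Z.
  H_2: rank ker ∂_2 − rank ∂_3 = (10 − 10) − 0 = 0, and there is no ∂_3, so H_2 ≅ 0.

H_0 ≅ Z^2,  H_1 ≅ Z^3 ⊕ Z/2Z,  H_2 = 0.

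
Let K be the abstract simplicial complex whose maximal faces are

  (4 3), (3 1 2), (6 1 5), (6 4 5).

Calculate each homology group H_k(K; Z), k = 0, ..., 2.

Take the total order 1 < 2 < 3 < 4 < 5 < 6 on the vertex set. Then K (dimension 2) consists of the simplices:

  0-simplices (6): [1], [2], [3], [4], [5], [6]
  1-simplices (9): [1,2], [1,3], [1,5], [1,6], [2,3], [3,4], [4,5], [4,6], [5,6]
  2-simplices (3): [1,2,3], [1,5,6], [4,5,6]

so the chain groups are C_0 ≅ Z^6, C_1 ≅ Z^9, C_2 ≅ Z^3.

∂_1: C_1 → C_0 maps an edge to its endpoints' difference, ∂[p,q] = q − p. For instance
  ∂[2,3] = [3] − [2].
The 6×9 boundary matrix has rank 5 and Smith normal form diag(1,1,1,1,1).

The boundary map ∂_2: C_2 → C_1 sends each 2-simplex [p,q,r] to [q,r] − [p,r] + [p,q]. For instance
  ∂[1,2,3] = [2,3] − [1,3] + [1,2],
  ∂[1,5,6] = [5,6] − [1,6] + [1,5].
As a 9×3 matrix over Z this has rank 3, with invariant factors (1,1,1).

Now H_k = ker ∂_k / im ∂_{k+1}, so:

  H_0: rank C_0 − rank ∂_1 = 6 − 5 = 1, and the invariant factors of ∂_1 are all 1, so H_0 = Z.
  H_1: rank ker ∂_1 − rank ∂_2 = (9 − 5) − 3 = 1, and the invariant factors of ∂_2 are all 1, so H_1 = Z.
  H_2: rank ker ∂_2 − rank ∂_3 = (3 − 3) − 0 = 0, and there is no ∂_3, so H_2 = 0.

H_0 = Z,  H_1 = Z,  H_2 = 0.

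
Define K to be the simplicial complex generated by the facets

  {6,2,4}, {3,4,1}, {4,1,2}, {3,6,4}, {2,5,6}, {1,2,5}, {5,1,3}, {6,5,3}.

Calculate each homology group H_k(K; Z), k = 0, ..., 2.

We work with the vertex ordering 1 < 2 < 3 < 4 < 5 < 6. The simplices of K, each written with vertices in increasing order, are:

  0-simplices (6): [1], [2], [3], [4], [5], [6]
  1-simplices (12): [1,2], [1,3], [1,4], [1,5], [2,4], [2,5], [2,6], [3,4], [3,5], [3,6], [4,6], [5,6]
  2-simplices (8): [1,2,4], [1,2,5], [1,3,4], [1,3,5], [2,4,6], [2,5,6], [3,4,6], [3,5,6]

giving chain groups C_0 ≅ Z^6, C_1 ≅ Z^12, C_2 ≅ Z^8.

The boundary map ∂_1: C_1 → C_0 maps an edge to its endpoints' difference, ∂[p,q] = q − p. For instance
  ∂[3,4] = [4] − [3].
As a 6×12 matrix over Z this has rank 5, with invariant factors (1,1,1,1,1).

∂_2: C_2 → C_1 acts by ∂[p,q,r] = [q,r] − [p,r] + [p,q]. For instance
  ∂[2,4,6] = [4,6] − [2,6] + [2,4],
  ∂[1,3,5] = [3,5] − [1,5] + [1,3].
As a 12×8 matrix over Z this has rank 7, with invariant factors (1,1,1,1,1,1,1).

From H_k ≅ ker(∂_k) / im(∂_{k+1}) we obtain:

  H_0: rank C_0 − rank ∂_1 = 6 − 5 = 1, and the invariant factors of ∂_1 are all 1, so H_0 ≅ Z.
  H_1: rank ker ∂_1 − rank ∂_2 = (12 − 5) − 7 = 0, and the invariant factors of ∂_2 are all 1, so H_1 ≅ 0.
  H_2: rank ker ∂_2 − rank ∂_3 = (8 − 7) − 0 = 1, and there is no ∂_3, so H_2 ≅ Z.

As a check, the Euler characteristic is 6 − 12 + 8 = 2, which agrees with 1 − 0 + 1 = 2.
(K is a triangulation of the 2-sphere S^2.)

H_0 = Z,  H_1 = 0,  H_2 = Z.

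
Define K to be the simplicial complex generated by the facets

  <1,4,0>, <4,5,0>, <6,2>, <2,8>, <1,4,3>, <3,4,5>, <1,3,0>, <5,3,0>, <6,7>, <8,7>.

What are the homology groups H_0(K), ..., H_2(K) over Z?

Take the total order 0 < 1 < 2 < 3 < 4 < 5 < 6 < 7 < 8 on the vertex set. Then K (dimension 2) consists of the simplices:

  0-simplices (9): [0], [1], [2], [3], [4], [5], [6], [7], [8]
  1-simplices (13): [0,1], [0,3], [0,4], [0,5], [1,3], [1,4], [2,6], [2,8], [3,4], [3,5], [4,5], [6,7], [7,8]
  2-simplices (6): [0,1,3], [0,1,4], [0,3,5], [0,4,5], [1,3,4], [3,4,5]

giving chain groups C_0 ≅ Z^9, C_1 ≅ Z^13, C_2 ≅ Z^6.

The boundary map ∂_1: C_1 → C_0 sends each edge [p,q] (with p < q) to q − p. For instance
  ∂[2,8] = [8] − [2].
The resulting 9×13 matrix has rank 7, and its Smith normal form has invariant factors (1,1,1,1,1,1,1).

Boundary ∂_2: C_2 → C_1 maps a triangle to the signed sum of its edges. For instance
  ∂[0,1,3] = [1,3] − [0,3] + [0,1],
  ∂[1,3,4] = [3,4] − [1,4] + [1,3].
The resulting 13×6 matrix has rank 5, and its Smith normal form has invariant factors (1,1,1,1,1).

Now H_k = ker ∂_k / im ∂_{k+1}, so:

  H_0: rank C_0 − rank ∂_1 = 9 − 7 = 2, and the invariant factors of ∂_1 are all 1, so H_0 ≅ Z^2.
  H_1: rank ker ∂_1 − rank ∂_2 = (13 − 7) − 5 = 1, and the invariant factors of ∂_2 are all 1, so H_1 ≅ Z.
  H_2: rank ker ∂_2 − rank ∂_3 = (6 − 5) − 0 = 1, and there is no ∂_3, so H_2 ≅ Z.

H_0 = Z^2,  H_1 = Z,  H_2 = Z.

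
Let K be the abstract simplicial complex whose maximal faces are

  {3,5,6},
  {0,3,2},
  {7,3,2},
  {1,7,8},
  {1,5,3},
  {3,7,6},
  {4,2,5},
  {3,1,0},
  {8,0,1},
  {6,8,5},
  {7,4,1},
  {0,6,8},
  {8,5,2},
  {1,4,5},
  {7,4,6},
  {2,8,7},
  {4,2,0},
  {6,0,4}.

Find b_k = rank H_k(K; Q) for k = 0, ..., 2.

K has 9 vertices, 27 edges, 18 triangles.
rank ∂_0 = 0, rank ∂_1 = 8 ⇒ b_0 = 9 − 0 − 8 = 1; all invariant factors of ∂_1 are 1 so no torsion. So H_0 ≅ Z.
rank ∂_1 = 8, rank ∂_2 = 17 ⇒ b_1 = 27 − 8 − 17 = 2; all invariant factors of ∂_2 are 1 so no torsion. So H_1 ≅ Z^2.
rank ∂_2 = 17, rank ∂_3 = 0 ⇒ b_2 = 18 − 17 − 0 = 1. So H_2 ≅ Z.

b_0 = 1, b_1 = 2, b_2 = 1.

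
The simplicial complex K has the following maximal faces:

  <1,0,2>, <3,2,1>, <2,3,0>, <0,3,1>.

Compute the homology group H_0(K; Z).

H_0 ≅ Z.

Order the vertices as 0 < 1 < 2 < 3. Listing each simplex with vertices in this order, K has dimension 2 with simplices:

  0-simplices (4): [0], [1], [2], [3]
  1-simplices (6): [0,1], [0,2], [0,3], [1,2], [1,3], [2,3]
  2-simplices (4): [0,1,2], [0,1,3], [0,2,3], [1,2,3]

giving chain groups C_0 ≅ Z^4, C_1 ≅ Z^6, C_2 ≅ Z^4.

∂_1: C_1 → C_0 maps an edge to its endpoints' difference, ∂[p,q] = q − p. For instance
  ∂[1,2] = [2] − [1].
As a 4×6 matrix over Z this has rank 3, with invariant factors (1,1,1).

Boundary ∂_2: C_2 → C_1 acts by ∂[p,q,r] = [q,r] − [p,r] + [p,q]. For instance
  ∂[0,2,3] = [2,3] − [0,3] + [0,2],
  ∂[1,2,3] = [2,3] − [1,3] + [1,2].
The 6×4 boundary matrix has rank 3 and Smith normal form diag(1,1,1).

Reading off H_k = ker ∂_k / im ∂_{k+1}:

  H_0: rank C_0 − rank ∂_1 = 4 − 3 = 1, and the invariant factors of ∂_1 are all 1, so H_0 = Z.

(K is a triangulation of the 2-sphere S^2.)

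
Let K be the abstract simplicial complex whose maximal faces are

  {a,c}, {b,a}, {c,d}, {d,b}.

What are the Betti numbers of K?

b_0 = 1, b_1 = 1.

Fix the vertex order a < b < c < d and write every simplex with vertices in increasing order. Then dim K = 1 and the simplices of K are:

  0-simplices (4): a, b, c, d
  1-simplices (4): ab, ac, bd, cd

so the chain groups are C_0 ≅ Z^4, C_1 ≅ Z^4.

Boundary ∂_1: C_1 → C_0 maps an edge to its endpoints' difference, ∂[p,q] = q − p.
This gives a 4×4 integer matrix of rank 3; reducing to Smith normal form yields diagonal entries (1,1,1).

From H_k ≅ ker(∂_k) / im(∂_{k+1}) we obtain:

  H_0: rank C_0 − rank ∂_1 = 4 − 3 = 1, and the invariant factors of ∂_1 are all 1, so H_0 = Z.
  H_1: rank ker ∂_1 − rank ∂_2 = (4 − 3) − 0 = 1, and there is no ∂_2, so H_1 = Z.

(K is a triangulation of the circle S^1.)

Hence the Betti numbers are b_0 = 1, b_1 = 1.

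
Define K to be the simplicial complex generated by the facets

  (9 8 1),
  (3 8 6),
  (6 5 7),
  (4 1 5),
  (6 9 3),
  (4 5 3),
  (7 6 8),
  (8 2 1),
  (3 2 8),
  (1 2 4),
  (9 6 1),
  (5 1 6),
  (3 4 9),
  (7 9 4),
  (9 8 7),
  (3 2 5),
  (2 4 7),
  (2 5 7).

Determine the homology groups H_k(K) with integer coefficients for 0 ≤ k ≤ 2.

H_0 ≅ Z,  H_1 ≅ Z × Z/2,  H_2 = 0.

Take the total order 1 < 2 < 3 < 4 < 5 < 6 < 7 < 8 < 9 on the vertex set. Then K (dimension 2) consists of the simplices:

  0-simplices (9): [1], [2], [3], [4], [5], [6], [7], [8], [9]
  1-simplices (27): (27 of them)
  2-simplices (18): [1,2,4], [1,2,8], [1,4,5], [1,5,6], [1,6,9], [1,8,9], [2,3,5], [2,3,8], [2,4,7], [2,5,7], [3,4,5], [3,4,9], [3,6,8], [3,6,9], [4,7,9], [5,6,7], [6,7,8], [7,8,9]

so the chain groups are C_0 ≅ Z^9, C_1 ≅ Z^27, C_2 ≅ Z^18.

The boundary map ∂_1: C_1 → C_0 maps an edge to its endpoints' difference, ∂[p,q] = q − p.
The resulting 9×27 matrix has rank 8, and its Smith normal form has invariant factors (1,1,1,1,1,1,1,1).

The boundary map ∂_2: C_2 → C_1 maps a triangle to the signed sum of its edges. For instance
  ∂[1,6,9] = [6,9] − [1,9] + [1,6],
  ∂[1,8,9] = [8,9] − [1,9] + [1,8].
As a 27×18 matrix over Z this has rank 18, with invariant factors (1,1,1,1,1,1,1,1,1,1,1,1,1,1,1,1,1,2).

Computing H_k = (kernel of ∂_k) / (image of ∂_{k+1}):

  H_0: rank C_0 − rank ∂_1 = 9 − 8 = 1, and the invariant factors of ∂_1 are all 1, so H_0 = Z.
  H_1: rank ker ∂_1 − rank ∂_2 = (27 − 8) − 18 = 1, and ∂_2 has invariant factor 2 > 1, so H_1 = Z × Z/2.
  H_2: rank ker ∂_2 − rank ∂_3 = (18 − 18) − 0 = 0, and there is no ∂_3, so H_2 = 0.

(K is a triangulation of the Klein bottle.)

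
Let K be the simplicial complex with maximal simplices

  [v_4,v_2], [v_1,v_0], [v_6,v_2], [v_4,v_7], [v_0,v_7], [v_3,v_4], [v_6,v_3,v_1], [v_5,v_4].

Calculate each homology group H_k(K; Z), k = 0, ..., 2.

H_0 = Z,  H_1 = Z^2,  H_2 = 0.

Order the vertices as v_0 < v_1 < v_2 < v_3 < v_4 < v_5 < v_6 < v_7. Listing each simplex with vertices in this order, K has dimension 2 with simplices:

  0-simplices (8): [v_0], [v_1], [v_2], [v_3], [v_4], [v_5], [v_6], [v_7]
  1-simplices (10): [v_0,v_1], [v_0,v_7], [v_1,v_3], [v_1,v_6], [v_2,v_4], [v_2,v_6], [v_3,v_4], [v_3,v_6], [v_4,v_5], [v_4,v_7]
  2-simplices (1): [v_1,v_3,v_6]

Hence C_0 ≅ Z^8, C_1 ≅ Z^10, C_2 ≅ Z^1.

∂_1: C_1 → C_0 maps an edge to its endpoints' difference, ∂[p,q] = q − p. For instance
  ∂[v_2,v_4] = [v_4] − [v_2].
This gives a 8×10 integer matrix of rank 7; reducing to Smith normal form yields diagonal entries (1,1,1,1,1,1,1).

∂_2: C_2 → C_1 sends each 2-simplex [p,q,r] to [q,r] − [p,r] + [p,q]. For instance
  ∂[v_1,v_3,v_6] = [v_3,v_6] − [v_1,v_6] + [v_1,v_3].
This gives a 10×1 integer matrix of rank 1; reducing to Smith normal form yields diagonal entries (1).

Now H_k = ker ∂_k / im ∂_{k+1}, so:

  H_0: rank C_0 − rank ∂_1 = 8 − 7 = 1, and the invariant factors of ∂_1 are all 1, so H_0 ≅ Z.
  H_1: rank ker ∂_1 − rank ∂_2 = (10 − 7) − 1 = 2, and the invariant factors of ∂_2 are all 1, so H_1 ≅ Z^2.
  H_2: rank ker ∂_2 − rank ∂_3 = (1 − 1) − 0 = 0, and there is no ∂_3, so H_2 ≅ 0.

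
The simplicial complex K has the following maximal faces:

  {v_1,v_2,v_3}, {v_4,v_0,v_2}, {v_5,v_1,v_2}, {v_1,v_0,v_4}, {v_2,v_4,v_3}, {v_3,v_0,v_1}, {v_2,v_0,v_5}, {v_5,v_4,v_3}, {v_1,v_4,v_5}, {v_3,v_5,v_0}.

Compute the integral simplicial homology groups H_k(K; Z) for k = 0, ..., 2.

We work with the vertex ordering v_0 < v_1 < v_2 < v_3 < v_4 < v_5. The simplices of K, each written with vertices in increasing order, are:

  0-simplices (6): [v_0], [v_1], [v_2], [v_3], [v_4], [v_5]
  1-simplices (15): (15 of them)
  2-simplices (10): [v_0,v_1,v_3], [v_0,v_1,v_4], [v_0,v_2,v_4], [v_0,v_2,v_5], [v_0,v_3,v_5], [v_1,v_2,v_3], [v_1,v_2,v_5], [v_1,v_4,v_5], [v_2,v_3,v_4], [v_3,v_4,v_5]

giving chain groups C_0 ≅ Z^6, C_1 ≅ Z^15, C_2 ≅ Z^10.

Boundary ∂_1: C_1 → C_0 maps an edge to its endpoints' difference, ∂[p,q] = q − p. For instance
  ∂[v_1,v_4] = [v_4] − [v_1].
The 6×15 boundary matrix has rank 5 and Smith normal form diag(1,1,1,1,1).

The boundary map ∂_2: C_2 → C_1 acts by ∂[p,q,r] = [q,r] − [p,r] + [p,q]. For instance
  ∂[v_0,v_1,v_3] = [v_1,v_3] − [v_0,v_3] + [v_0,v_1],
  ∂[v_0,v_2,v_5] = [v_2,v_5] − [v_0,v_5] + [v_0,v_2].
This gives a 15×10 integer matrix of rank 10; reducing to Smith normal form yields diagonal entries (1,1,1,1,1,1,1,1,1,2).

Computing H_k = (kernel of ∂_k) / (image of ∂_{k+1}):

  H_0: rank C_0 − rank ∂_1 = 6 − 5 = 1, and the invariant factors of ∂_1 are all 1, so H_0 = Z.
  H_1: rank ker ∂_1 − rank ∂_2 = (15 − 5) − 10 = 0, and ∂_2 has invariant factor 2 > 1, so H_1 = Z/2Z.
  H_2: rank ker ∂_2 − rank ∂_3 = (10 − 10) − 0 = 0, and there is no ∂_3, so H_2 = 0.

H_0 ≅ Z,  H_1 ≅ Z/2Z,  H_2 = 0.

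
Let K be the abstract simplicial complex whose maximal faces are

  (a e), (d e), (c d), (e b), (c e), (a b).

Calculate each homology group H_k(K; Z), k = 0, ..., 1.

H_0 = Z,  H_1 = Z^2.

Order the vertices as a < b < c < d < e. Listing each simplex with vertices in this order, K has dimension 1 with simplices:

  0-simplices (5): a, b, c, d, e
  1-simplices (6): ab, ae, be, cd, ce, de

Hence C_0 ≅ Z^5, C_1 ≅ Z^6.

∂_1: C_1 → C_0 is given by ∂[p,q] = [q] − [p]. For instance
  ∂ae = e − a.
The resulting 5×6 matrix has rank 4, and its Smith normal form has invariant factors (1,1,1,1).

Reading off H_k = ker ∂_k / im ∂_{k+1}:

  H_0: rank C_0 − rank ∂_1 = 5 − 4 = 1, and the invariant factors of ∂_1 are all 1, so H_0 = Z.
  H_1: rank ker ∂_1 − rank ∂_2 = (6 − 4) − 0 = 2, and there is no ∂_2, so H_1 = Z^2.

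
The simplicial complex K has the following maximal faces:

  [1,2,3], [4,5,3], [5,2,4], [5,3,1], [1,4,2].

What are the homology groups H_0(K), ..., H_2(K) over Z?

Fix the vertex order 1 < 2 < 3 < 4 < 5 and write every simplex with vertices in increasing order. Then dim K = 2 and the simplices of K are:

  0-simplices (5): [1], [2], [3], [4], [5]
  1-simplices (10): [1,2], [1,3], [1,4], [1,5], [2,3], [2,4], [2,5], [3,4], [3,5], [4,5]
  2-simplices (5): [1,2,3], [1,2,4], [1,3,5], [2,4,5], [3,4,5]

giving chain groups C_0 ≅ Z^5, C_1 ≅ Z^10, C_2 ≅ Z^5.

Boundary ∂_1: C_1 → C_0 is given by ∂[p,q] = [q] − [p]. For instance
  ∂[3,4] = [4] − [3].
The 5×10 boundary matrix has rank 4 and Smith normal form diag(1,1,1,1).

∂_2: C_2 → C_1 acts by ∂[p,q,r] = [q,r] − [p,r] + [p,q]. For instance
  ∂[1,3,5] = [3,5] − [1,5] + [1,3],
  ∂[3,4,5] = [4,5] − [3,5] + [3,4].
This gives a 10×5 integer matrix of rank 5; reducing to Smith normal form yields diagonal entries (1,1,1,1,1).

Reading off H_k = ker ∂_k / im ∂_{k+1}:

  H_0: rank C_0 − rank ∂_1 = 5 − 4 = 1, and the invariant factors of ∂_1 are all 1, so H_0 ≅ Z.
  H_1: rank ker ∂_1 − rank ∂_2 = (10 − 4) − 5 = 1, and the invariant factors of ∂_2 are all 1, so H_1 ≅ Z.
  H_2: rank ker ∂_2 − rank ∂_3 = (5 − 5) − 0 = 0, and there is no ∂_3, so H_2 ≅ 0.

As a check, the Euler characteristic is 5 − 10 + 5 = 0, which agrees with 1 − 1 + 0 = 0.

H_0 ≅ Z,  H_1 ≅ Z,  H_2 = 0.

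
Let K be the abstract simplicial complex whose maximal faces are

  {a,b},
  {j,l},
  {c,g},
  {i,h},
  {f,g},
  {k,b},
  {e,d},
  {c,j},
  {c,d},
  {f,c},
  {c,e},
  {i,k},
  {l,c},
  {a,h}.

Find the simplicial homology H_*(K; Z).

H_0 = Z^2,  H_1 = Z^4.

Take the total order a < b < c < d < e < f < g < h < i < j < k < l on the vertex set. Then K (dimension 1) consists of the simplices:

  0-simplices (12): a, b, c, d, e, f, g, h, i, j, k, l
  1-simplices (14): ab, ah, bk, cd, ce, cf, cg, cj, cl, de, fg, hi, ik, jl

so the chain groups are C_0 ≅ Z^12, C_1 ≅ Z^14.

∂_1: C_1 → C_0 maps an edge to its endpoints' difference, ∂[p,q] = q − p. For instance
  ∂ce = e − c.
As a 12×14 matrix over Z this has rank 10, with invariant factors (1,1,1,1,1,1,1,1,1,1).

Now H_k = ker ∂_k / im ∂_{k+1}, so:

  H_0: rank C_0 − rank ∂_1 = 12 − 10 = 2, and the invariant factors of ∂_1 are all 1, so H_0 = Z^2.
  H_1: rank ker ∂_1 − rank ∂_2 = (14 − 10) − 0 = 4, and there is no ∂_2, so H_1 = Z^4.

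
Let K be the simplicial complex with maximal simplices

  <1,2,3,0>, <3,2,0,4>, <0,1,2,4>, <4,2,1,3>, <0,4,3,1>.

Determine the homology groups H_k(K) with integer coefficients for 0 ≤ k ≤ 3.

Take the total order 0 < 1 < 2 < 3 < 4 on the vertex set. Then K (dimension 3) consists of the simplices:

  0-simplices (5): [0], [1], [2], [3], [4]
  1-simplices (10): [0,1], [0,2], [0,3], [0,4], [1,2], [1,3], [1,4], [2,3], [2,4], [3,4]
  2-simplices (10): [0,1,2], [0,1,3], [0,1,4], [0,2,3], [0,2,4], [0,3,4], [1,2,3], [1,2,4], [1,3,4], [2,3,4]
  3-simplices (5): [0,1,2,3], [0,1,2,4], [0,1,3,4], [0,2,3,4], [1,2,3,4]

Hence C_0 ≅ Z^5, C_1 ≅ Z^10, C_2 ≅ Z^10, C_3 ≅ Z^5.

Boundary ∂_1: C_1 → C_0 is given by ∂[p,q] = [q] − [p]. For instance
  ∂[0,2] = [2] − [0].
The resulting 5×10 matrix has rank 4, and its Smith normal form has invariant factors (1,1,1,1).

The boundary map ∂_2: C_2 → C_1 acts by ∂[p,q,r] = [q,r] − [p,r] + [p,q]. For instance
  ∂[1,2,4] = [2,4] − [1,4] + [1,2],
  ∂[0,2,3] = [2,3] − [0,3] + [0,2].
This gives a 10×10 integer matrix of rank 6; reducing to Smith normal form yields diagonal entries (1,1,1,1,1,1).

The boundary map ∂_3: C_3 → C_2 sends each 3-simplex σ to the alternating sum Σ_i (−1)^i (σ with its i-th vertex removed). For instance
  ∂[1,2,3,4] = [2,3,4] − [1,3,4] + [1,2,4] − [1,2,3],
  ∂[0,1,2,4] = [1,2,4] − [0,2,4] + [0,1,4] − [0,1,2].
The 10×5 boundary matrix has rank 4 and Smith normal form diag(1,1,1,1).

Computing H_k = (kernel of ∂_k) / (image of ∂_{k+1}):

  H_0: rank C_0 − rank ∂_1 = 5 − 4 = 1, and the invariant factors of ∂_1 are all 1, so H_0 ≅ Z.
  H_1: rank ker ∂_1 − rank ∂_2 = (10 − 4) − 6 = 0, and the invariant factors of ∂_2 are all 1, so H_1 ≅ 0.
  H_2: rank ker ∂_2 − rank ∂_3 = (10 − 6) − 4 = 0, and the invariant factors of ∂_3 are all 1, so H_2 ≅ 0.
  H_3: rank ker ∂_3 − rank ∂_4 = (5 − 4) − 0 = 1, and there is no ∂_4, so H_3 ≅ Z.

(K is a triangulation of the 3-sphere S^3.)

H_0 = Z,  H_1 = 0,  H_2 = 0,  H_3 = Z.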